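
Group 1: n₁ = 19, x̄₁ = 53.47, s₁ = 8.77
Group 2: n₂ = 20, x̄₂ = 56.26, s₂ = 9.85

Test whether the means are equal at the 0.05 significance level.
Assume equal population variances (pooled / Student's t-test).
Student's two-sample t-test (equal variances):
H₀: μ₁ = μ₂
H₁: μ₁ ≠ μ₂
df = n₁ + n₂ - 2 = 37
Pooled variance s_p² = [(n₁-1)s₁² + (n₂-1)s₂²] / (n₁ + n₂ - 2) = [(18)(8.77²) + (19)(9.85²)] / 37 = 87.2395
SE = √(s_p²(1/n₁ + 1/n₂)) = √(87.2395 × (1/19 + 1/20)) = 2.9922
t = (x̄₁ - x̄₂) / SE = (53.47 - 56.26) / 2.9922 = -2.79 / 2.9922 = -0.932
p-value = 0.3572

Since p-value > α = 0.05, we fail to reject H₀.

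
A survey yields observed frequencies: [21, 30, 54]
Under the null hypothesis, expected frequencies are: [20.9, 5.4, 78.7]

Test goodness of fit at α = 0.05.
Chi-square goodness of fit test:
H₀: observed counts match expected distribution
H₁: observed counts differ from expected distribution
df = k - 1 = 2
χ² = Σ(O - E)²/E
   = (21 - 20.9)²/20.9 + (30 - 5.4)²/5.4 + (54 - 78.7)²/78.7
   = 0.000 + 112.067 + 7.752
   = 119.82
p-value < 0.0001

Since p-value < α = 0.05, we reject H₀.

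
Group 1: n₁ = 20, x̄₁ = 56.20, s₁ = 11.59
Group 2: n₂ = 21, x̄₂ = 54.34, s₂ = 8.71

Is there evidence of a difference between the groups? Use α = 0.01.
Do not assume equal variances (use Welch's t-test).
Welch's two-sample t-test:
H₀: μ₁ = μ₂
H₁: μ₁ ≠ μ₂
s₁²/n₁ = 11.59²/20 = 6.7164,  s₂²/n₂ = 8.71²/21 = 3.6126
SE = √(s₁²/n₁ + s₂²/n₂) = √(6.7164 + 3.6126) = 3.2139
df (Welch-Satterthwaite) = (s₁²/n₁ + s₂²/n₂)² / [(s₁²/n₁)²/(n₁-1) + (s₂²/n₂)²/(n₂-1)] ≈ 35.25
t = (x̄₁ - x̄₂) / SE = (56.20 - 54.34) / 3.2139 = 1.86 / 3.2139 = 0.579
p-value = 0.5664

Since p-value > α = 0.01, we fail to reject H₀.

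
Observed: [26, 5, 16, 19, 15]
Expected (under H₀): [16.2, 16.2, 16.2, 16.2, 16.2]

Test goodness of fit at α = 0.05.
Chi-square goodness of fit test:
H₀: observed counts match expected distribution
H₁: observed counts differ from expected distribution
df = k - 1 = 4
χ² = Σ(O - E)²/E
   = (26 - 16.2)²/16.2 + (5 - 16.2)²/16.2 + (16 - 16.2)²/16.2 + (19 - 16.2)²/16.2 + (15 - 16.2)²/16.2
   = 5.928 + 7.743 + 0.002 + 0.484 + 0.089
   = 14.25
p-value = 0.0065

Since p-value < α = 0.05, we reject H₀.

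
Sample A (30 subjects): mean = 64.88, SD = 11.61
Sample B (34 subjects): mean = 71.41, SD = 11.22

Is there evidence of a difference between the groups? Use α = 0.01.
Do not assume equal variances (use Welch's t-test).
Welch's two-sample t-test:
H₀: μ₁ = μ₂
H₁: μ₁ ≠ μ₂
s₁²/n₁ = 11.61²/30 = 4.4931,  s₂²/n₂ = 11.22²/34 = 3.7026
SE = √(s₁²/n₁ + s₂²/n₂) = √(4.4931 + 3.7026) = 2.8628
df (Welch-Satterthwaite) = (s₁²/n₁ + s₂²/n₂)² / [(s₁²/n₁)²/(n₁-1) + (s₂²/n₂)²/(n₂-1)] ≈ 60.43
t = (x̄₁ - x̄₂) / SE = (64.88 - 71.41) / 2.8628 = -6.53 / 2.8628 = -2.281
p-value = 0.0261

Since p-value > α = 0.01, we fail to reject H₀.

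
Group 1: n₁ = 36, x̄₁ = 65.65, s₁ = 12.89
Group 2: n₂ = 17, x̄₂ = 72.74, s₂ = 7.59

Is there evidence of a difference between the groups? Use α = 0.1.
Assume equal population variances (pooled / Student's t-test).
Student's two-sample t-test (equal variances):
H₀: μ₁ = μ₂
H₁: μ₁ ≠ μ₂
df = n₁ + n₂ - 2 = 51
Pooled variance s_p² = [(n₁-1)s₁² + (n₂-1)s₂²] / (n₁ + n₂ - 2) = [(35)(12.89²) + (16)(7.59²)] / 51 = 132.0991
SE = √(s_p²(1/n₁ + 1/n₂)) = √(132.0991 × (1/36 + 1/17)) = 3.3823
t = (x̄₁ - x̄₂) / SE = (65.65 - 72.74) / 3.3823 = -7.09 / 3.3823 = -2.096
p-value = 0.0410

Since p-value < α = 0.1, we reject H₀.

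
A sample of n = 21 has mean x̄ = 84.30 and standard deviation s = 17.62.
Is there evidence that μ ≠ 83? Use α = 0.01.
One-sample t-test:
H₀: μ = 83
H₁: μ ≠ 83
df = n - 1 = 20
t = (x̄ - μ₀) / (s/√n) = (84.30 - 83) / (17.62/√21) = 0.338
p-value = 0.7388

Since p-value > α = 0.01, we fail to reject H₀.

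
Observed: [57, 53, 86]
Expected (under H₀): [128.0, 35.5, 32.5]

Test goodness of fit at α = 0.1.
Chi-square goodness of fit test:
H₀: observed counts match expected distribution
H₁: observed counts differ from expected distribution
df = k - 1 = 2
χ² = Σ(O - E)²/E
   = (57 - 128.0)²/128.0 + (53 - 35.5)²/35.5 + (86 - 32.5)²/32.5
   = 39.383 + 8.627 + 88.069
   = 136.08
p-value < 0.0001

Since p-value < α = 0.1, we reject H₀.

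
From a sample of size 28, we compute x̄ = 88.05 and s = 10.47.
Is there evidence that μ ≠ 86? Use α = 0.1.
One-sample t-test:
H₀: μ = 86
H₁: μ ≠ 86
df = n - 1 = 27
t = (x̄ - μ₀) / (s/√n) = (88.05 - 86) / (10.47/√28) = 1.036
p-value = 0.3094

Since p-value > α = 0.1, we fail to reject H₀.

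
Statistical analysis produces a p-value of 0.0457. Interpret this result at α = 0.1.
Since p = 0.0457 < α = 0.1, reject H₀.
There is sufficient evidence to reject the null hypothesis; the result is statistically significant at the 0.1 level.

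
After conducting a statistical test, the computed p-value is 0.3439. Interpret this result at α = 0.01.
Since p = 0.3439 > α = 0.01, fail to reject H₀.
There is insufficient evidence to reject the null hypothesis; the result is not statistically significant at the 0.01 level.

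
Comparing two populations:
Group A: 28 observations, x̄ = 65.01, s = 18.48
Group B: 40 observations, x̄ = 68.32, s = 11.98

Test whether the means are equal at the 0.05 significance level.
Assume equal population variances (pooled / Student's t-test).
Student's two-sample t-test (equal variances):
H₀: μ₁ = μ₂
H₁: μ₁ ≠ μ₂
df = n₁ + n₂ - 2 = 66
Pooled variance s_p² = [(n₁-1)s₁² + (n₂-1)s₂²] / (n₁ + n₂ - 2) = [(27)(18.48²) + (39)(11.98²)] / 66 = 224.5163
SE = √(s_p²(1/n₁ + 1/n₂)) = √(224.5163 × (1/28 + 1/40)) = 3.6921
t = (x̄₁ - x̄₂) / SE = (65.01 - 68.32) / 3.6921 = -3.31 / 3.6921 = -0.897
p-value = 0.3732

Since p-value > α = 0.05, we fail to reject H₀.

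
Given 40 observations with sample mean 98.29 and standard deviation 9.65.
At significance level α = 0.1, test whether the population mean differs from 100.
One-sample t-test:
H₀: μ = 100
H₁: μ ≠ 100
df = n - 1 = 39
t = (x̄ - μ₀) / (s/√n) = (98.29 - 100) / (9.65/√40) = -1.121
p-value = 0.2693

Since p-value > α = 0.1, we fail to reject H₀.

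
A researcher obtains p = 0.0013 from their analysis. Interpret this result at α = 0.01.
Since p = 0.0013 < α = 0.01, reject H₀.
There is sufficient evidence to reject the null hypothesis; the result is statistically significant at the 0.01 level.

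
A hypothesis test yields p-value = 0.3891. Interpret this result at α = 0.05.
Since p = 0.3891 > α = 0.05, fail to reject H₀.
There is insufficient evidence to reject the null hypothesis; the result is not statistically significant at the 0.05 level.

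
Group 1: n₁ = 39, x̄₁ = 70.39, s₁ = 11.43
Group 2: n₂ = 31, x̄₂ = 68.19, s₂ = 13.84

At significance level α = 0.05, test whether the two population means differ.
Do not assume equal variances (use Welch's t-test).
Welch's two-sample t-test:
H₀: μ₁ = μ₂
H₁: μ₁ ≠ μ₂
s₁²/n₁ = 11.43²/39 = 3.3499,  s₂²/n₂ = 13.84²/31 = 6.1789
SE = √(s₁²/n₁ + s₂²/n₂) = √(3.3499 + 6.1789) = 3.0869
df (Welch-Satterthwaite) = (s₁²/n₁ + s₂²/n₂)² / [(s₁²/n₁)²/(n₁-1) + (s₂²/n₂)²/(n₂-1)] ≈ 57.91
t = (x̄₁ - x̄₂) / SE = (70.39 - 68.19) / 3.0869 = 2.20 / 3.0869 = 0.713
p-value = 0.4789

Since p-value > α = 0.05, we fail to reject H₀.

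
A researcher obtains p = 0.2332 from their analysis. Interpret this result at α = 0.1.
Since p = 0.2332 > α = 0.1, fail to reject H₀.
There is insufficient evidence to reject the null hypothesis; the result is not statistically significant at the 0.1 level.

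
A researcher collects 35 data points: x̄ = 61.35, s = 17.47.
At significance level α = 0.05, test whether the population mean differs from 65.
One-sample t-test:
H₀: μ = 65
H₁: μ ≠ 65
df = n - 1 = 34
t = (x̄ - μ₀) / (s/√n) = (61.35 - 65) / (17.47/√35) = -1.236
p-value = 0.2249

Since p-value > α = 0.05, we fail to reject H₀.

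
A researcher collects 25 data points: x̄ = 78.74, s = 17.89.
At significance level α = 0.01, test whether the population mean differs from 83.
One-sample t-test:
H₀: μ = 83
H₁: μ ≠ 83
df = n - 1 = 24
t = (x̄ - μ₀) / (s/√n) = (78.74 - 83) / (17.89/√25) = -1.191
p-value = 0.2455

Since p-value > α = 0.01, we fail to reject H₀.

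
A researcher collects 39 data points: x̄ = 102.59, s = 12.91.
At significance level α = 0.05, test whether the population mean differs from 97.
One-sample t-test:
H₀: μ = 97
H₁: μ ≠ 97
df = n - 1 = 38
t = (x̄ - μ₀) / (s/√n) = (102.59 - 97) / (12.91/√39) = 2.704
p-value = 0.0102

Since p-value < α = 0.05, we reject H₀.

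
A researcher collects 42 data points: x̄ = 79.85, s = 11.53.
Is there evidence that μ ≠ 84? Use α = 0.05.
One-sample t-test:
H₀: μ = 84
H₁: μ ≠ 84
df = n - 1 = 41
t = (x̄ - μ₀) / (s/√n) = (79.85 - 84) / (11.53/√42) = -2.333
p-value = 0.0247

Since p-value < α = 0.05, we reject H₀.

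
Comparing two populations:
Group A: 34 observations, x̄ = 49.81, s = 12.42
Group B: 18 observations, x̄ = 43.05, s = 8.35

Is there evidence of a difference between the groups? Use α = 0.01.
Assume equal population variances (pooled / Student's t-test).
Student's two-sample t-test (equal variances):
H₀: μ₁ = μ₂
H₁: μ₁ ≠ μ₂
df = n₁ + n₂ - 2 = 50
Pooled variance s_p² = [(n₁-1)s₁² + (n₂-1)s₂²] / (n₁ + n₂ - 2) = [(33)(12.42²) + (17)(8.35²)] / 50 = 125.5149
SE = √(s_p²(1/n₁ + 1/n₂)) = √(125.5149 × (1/34 + 1/18)) = 3.2657
t = (x̄₁ - x̄₂) / SE = (49.81 - 43.05) / 3.2657 = 6.76 / 3.2657 = 2.070
p-value = 0.0436

Since p-value > α = 0.01, we fail to reject H₀.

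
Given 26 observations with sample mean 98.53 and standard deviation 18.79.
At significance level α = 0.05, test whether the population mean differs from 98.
One-sample t-test:
H₀: μ = 98
H₁: μ ≠ 98
df = n - 1 = 25
t = (x̄ - μ₀) / (s/√n) = (98.53 - 98) / (18.79/√26) = 0.144
p-value = 0.8868

Since p-value > α = 0.05, we fail to reject H₀.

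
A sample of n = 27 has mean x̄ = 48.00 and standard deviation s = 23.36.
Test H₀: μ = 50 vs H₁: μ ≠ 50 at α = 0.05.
One-sample t-test:
H₀: μ = 50
H₁: μ ≠ 50
df = n - 1 = 26
t = (x̄ - μ₀) / (s/√n) = (48.00 - 50) / (23.36/√27) = -0.445
p-value = 0.6601

Since p-value > α = 0.05, we fail to reject H₀.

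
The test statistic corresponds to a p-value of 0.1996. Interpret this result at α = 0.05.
Since p = 0.1996 > α = 0.05, fail to reject H₀.
There is insufficient evidence to reject the null hypothesis; the result is not statistically significant at the 0.05 level.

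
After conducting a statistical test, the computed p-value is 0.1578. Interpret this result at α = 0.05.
Since p = 0.1578 > α = 0.05, fail to reject H₀.
There is insufficient evidence to reject the null hypothesis; the result is not statistically significant at the 0.05 level.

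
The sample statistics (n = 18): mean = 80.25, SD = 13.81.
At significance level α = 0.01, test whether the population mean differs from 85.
One-sample t-test:
H₀: μ = 85
H₁: μ ≠ 85
df = n - 1 = 17
t = (x̄ - μ₀) / (s/√n) = (80.25 - 85) / (13.81/√18) = -1.459
p-value = 0.1627

Since p-value > α = 0.01, we fail to reject H₀.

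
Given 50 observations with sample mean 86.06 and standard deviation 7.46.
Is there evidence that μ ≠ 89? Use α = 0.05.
One-sample t-test:
H₀: μ = 89
H₁: μ ≠ 89
df = n - 1 = 49
t = (x̄ - μ₀) / (s/√n) = (86.06 - 89) / (7.46/√50) = -2.787
p-value = 0.0076

Since p-value < α = 0.05, we reject H₀.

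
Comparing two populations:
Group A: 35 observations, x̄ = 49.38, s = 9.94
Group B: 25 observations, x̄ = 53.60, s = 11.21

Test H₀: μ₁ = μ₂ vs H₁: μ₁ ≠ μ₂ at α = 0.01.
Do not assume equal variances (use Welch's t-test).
Welch's two-sample t-test:
H₀: μ₁ = μ₂
H₁: μ₁ ≠ μ₂
s₁²/n₁ = 9.94²/35 = 2.8230,  s₂²/n₂ = 11.21²/25 = 5.0266
SE = √(s₁²/n₁ + s₂²/n₂) = √(2.8230 + 5.0266) = 2.8017
df (Welch-Satterthwaite) = (s₁²/n₁ + s₂²/n₂)² / [(s₁²/n₁)²/(n₁-1) + (s₂²/n₂)²/(n₂-1)] ≈ 47.87
t = (x̄₁ - x̄₂) / SE = (49.38 - 53.60) / 2.8017 = -4.22 / 2.8017 = -1.506
p-value = 0.1386

Since p-value > α = 0.01, we fail to reject H₀.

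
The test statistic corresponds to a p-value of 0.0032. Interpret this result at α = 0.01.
Since p = 0.0032 < α = 0.01, reject H₀.
There is sufficient evidence to reject the null hypothesis; the result is statistically significant at the 0.01 level.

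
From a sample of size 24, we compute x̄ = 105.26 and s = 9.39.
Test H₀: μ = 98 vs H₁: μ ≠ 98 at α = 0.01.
One-sample t-test:
H₀: μ = 98
H₁: μ ≠ 98
df = n - 1 = 23
t = (x̄ - μ₀) / (s/√n) = (105.26 - 98) / (9.39/√24) = 3.788
p-value = 0.0010

Since p-value < α = 0.01, we reject H₀.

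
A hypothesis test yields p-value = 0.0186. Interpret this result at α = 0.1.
Since p = 0.0186 < α = 0.1, reject H₀.
There is sufficient evidence to reject the null hypothesis; the result is statistically significant at the 0.1 level.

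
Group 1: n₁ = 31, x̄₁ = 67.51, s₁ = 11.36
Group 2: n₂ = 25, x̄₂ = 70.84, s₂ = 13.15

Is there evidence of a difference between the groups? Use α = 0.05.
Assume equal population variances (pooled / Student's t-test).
Student's two-sample t-test (equal variances):
H₀: μ₁ = μ₂
H₁: μ₁ ≠ μ₂
df = n₁ + n₂ - 2 = 54
Pooled variance s_p² = [(n₁-1)s₁² + (n₂-1)s₂²] / (n₁ + n₂ - 2) = [(30)(11.36²) + (24)(13.15²)] / 54 = 148.5487
SE = √(s_p²(1/n₁ + 1/n₂)) = √(148.5487 × (1/31 + 1/25)) = 3.2763
t = (x̄₁ - x̄₂) / SE = (67.51 - 70.84) / 3.2763 = -3.33 / 3.2763 = -1.016
p-value = 0.3140

Since p-value > α = 0.05, we fail to reject H₀.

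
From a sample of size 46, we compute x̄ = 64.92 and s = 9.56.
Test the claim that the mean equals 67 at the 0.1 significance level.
One-sample t-test:
H₀: μ = 67
H₁: μ ≠ 67
df = n - 1 = 45
t = (x̄ - μ₀) / (s/√n) = (64.92 - 67) / (9.56/√46) = -1.476
p-value = 0.1470

Since p-value > α = 0.1, we fail to reject H₀.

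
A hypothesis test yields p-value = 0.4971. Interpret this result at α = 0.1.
Since p = 0.4971 > α = 0.1, fail to reject H₀.
There is insufficient evidence to reject the null hypothesis; the result is not statistically significant at the 0.1 level.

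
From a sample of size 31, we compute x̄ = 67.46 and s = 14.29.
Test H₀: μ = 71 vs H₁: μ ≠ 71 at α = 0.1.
One-sample t-test:
H₀: μ = 71
H₁: μ ≠ 71
df = n - 1 = 30
t = (x̄ - μ₀) / (s/√n) = (67.46 - 71) / (14.29/√31) = -1.379
p-value = 0.1780

Since p-value > α = 0.1, we fail to reject H₀.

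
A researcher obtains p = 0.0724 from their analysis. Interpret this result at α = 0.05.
Since p = 0.0724 > α = 0.05, fail to reject H₀.
There is insufficient evidence to reject the null hypothesis; the result is not statistically significant at the 0.05 level.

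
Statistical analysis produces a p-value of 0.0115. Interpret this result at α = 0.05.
Since p = 0.0115 < α = 0.05, reject H₀.
There is sufficient evidence to reject the null hypothesis; the result is statistically significant at the 0.05 level.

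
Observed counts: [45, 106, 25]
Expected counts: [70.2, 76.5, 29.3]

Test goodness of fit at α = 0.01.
Chi-square goodness of fit test:
H₀: observed counts match expected distribution
H₁: observed counts differ from expected distribution
df = k - 1 = 2
χ² = Σ(O - E)²/E
   = (45 - 70.2)²/70.2 + (106 - 76.5)²/76.5 + (25 - 29.3)²/29.3
   = 9.046 + 11.376 + 0.631
   = 21.05
p-value < 0.0001

Since p-value < α = 0.01, we reject H₀.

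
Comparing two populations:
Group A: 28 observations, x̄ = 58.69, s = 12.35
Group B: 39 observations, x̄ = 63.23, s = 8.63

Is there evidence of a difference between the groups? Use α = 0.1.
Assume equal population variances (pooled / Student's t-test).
Student's two-sample t-test (equal variances):
H₀: μ₁ = μ₂
H₁: μ₁ ≠ μ₂
df = n₁ + n₂ - 2 = 65
Pooled variance s_p² = [(n₁-1)s₁² + (n₂-1)s₂²] / (n₁ + n₂ - 2) = [(27)(12.35²) + (38)(8.63²)] / 65 = 106.8958
SE = √(s_p²(1/n₁ + 1/n₂)) = √(106.8958 × (1/28 + 1/39)) = 2.5610
t = (x̄₁ - x̄₂) / SE = (58.69 - 63.23) / 2.5610 = -4.54 / 2.5610 = -1.773
p-value = 0.0810

Since p-value < α = 0.1, we reject H₀.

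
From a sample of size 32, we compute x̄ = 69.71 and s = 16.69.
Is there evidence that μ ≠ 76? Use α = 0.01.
One-sample t-test:
H₀: μ = 76
H₁: μ ≠ 76
df = n - 1 = 31
t = (x̄ - μ₀) / (s/√n) = (69.71 - 76) / (16.69/√32) = -2.132
p-value = 0.0410

Since p-value > α = 0.01, we fail to reject H₀.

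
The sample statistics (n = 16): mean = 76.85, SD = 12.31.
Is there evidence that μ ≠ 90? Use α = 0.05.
One-sample t-test:
H₀: μ = 90
H₁: μ ≠ 90
df = n - 1 = 15
t = (x̄ - μ₀) / (s/√n) = (76.85 - 90) / (12.31/√16) = -4.273
p-value = 0.0007

Since p-value < α = 0.05, we reject H₀.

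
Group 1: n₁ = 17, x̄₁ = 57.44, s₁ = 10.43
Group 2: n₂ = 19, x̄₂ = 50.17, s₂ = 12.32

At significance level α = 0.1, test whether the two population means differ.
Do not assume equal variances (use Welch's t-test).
Welch's two-sample t-test:
H₀: μ₁ = μ₂
H₁: μ₁ ≠ μ₂
s₁²/n₁ = 10.43²/17 = 6.3991,  s₂²/n₂ = 12.32²/19 = 7.9885
SE = √(s₁²/n₁ + s₂²/n₂) = √(6.3991 + 7.9885) = 3.7931
df (Welch-Satterthwaite) = (s₁²/n₁ + s₂²/n₂)² / [(s₁²/n₁)²/(n₁-1) + (s₂²/n₂)²/(n₂-1)] ≈ 33.91
t = (x̄₁ - x̄₂) / SE = (57.44 - 50.17) / 3.7931 = 7.27 / 3.7931 = 1.917
p-value = 0.0637

Since p-value < α = 0.1, we reject H₀.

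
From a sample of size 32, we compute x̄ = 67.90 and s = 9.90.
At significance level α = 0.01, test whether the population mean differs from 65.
One-sample t-test:
H₀: μ = 65
H₁: μ ≠ 65
df = n - 1 = 31
t = (x̄ - μ₀) / (s/√n) = (67.90 - 65) / (9.90/√32) = 1.657
p-value = 0.1076

Since p-value > α = 0.01, we fail to reject H₀.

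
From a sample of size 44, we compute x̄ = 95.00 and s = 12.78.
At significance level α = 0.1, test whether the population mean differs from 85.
One-sample t-test:
H₀: μ = 85
H₁: μ ≠ 85
df = n - 1 = 43
t = (x̄ - μ₀) / (s/√n) = (95.00 - 85) / (12.78/√44) = 5.190
p-value < 0.0001

Since p-value < α = 0.1, we reject H₀.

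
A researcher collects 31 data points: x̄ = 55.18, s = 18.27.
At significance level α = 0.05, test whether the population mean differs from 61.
One-sample t-test:
H₀: μ = 61
H₁: μ ≠ 61
df = n - 1 = 30
t = (x̄ - μ₀) / (s/√n) = (55.18 - 61) / (18.27/√31) = -1.774
p-value = 0.0863

Since p-value > α = 0.05, we fail to reject H₀.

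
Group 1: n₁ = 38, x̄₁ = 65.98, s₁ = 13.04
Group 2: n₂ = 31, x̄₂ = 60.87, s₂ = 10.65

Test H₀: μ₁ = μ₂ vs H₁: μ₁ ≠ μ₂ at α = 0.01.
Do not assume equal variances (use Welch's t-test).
Welch's two-sample t-test:
H₀: μ₁ = μ₂
H₁: μ₁ ≠ μ₂
s₁²/n₁ = 13.04²/38 = 4.4748,  s₂²/n₂ = 10.65²/31 = 3.6588
SE = √(s₁²/n₁ + s₂²/n₂) = √(4.4748 + 3.6588) = 2.8519
df (Welch-Satterthwaite) = (s₁²/n₁ + s₂²/n₂)² / [(s₁²/n₁)²/(n₁-1) + (s₂²/n₂)²/(n₂-1)] ≈ 67.00
t = (x̄₁ - x̄₂) / SE = (65.98 - 60.87) / 2.8519 = 5.11 / 2.8519 = 1.792
p-value = 0.0777

Since p-value > α = 0.01, we fail to reject H₀.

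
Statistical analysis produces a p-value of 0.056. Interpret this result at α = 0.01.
Since p = 0.056 > α = 0.01, fail to reject H₀.
There is insufficient evidence to reject the null hypothesis; the result is not statistically significant at the 0.01 level.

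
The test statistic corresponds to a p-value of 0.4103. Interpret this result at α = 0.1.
Since p = 0.4103 > α = 0.1, fail to reject H₀.
There is insufficient evidence to reject the null hypothesis; the result is not statistically significant at the 0.1 level.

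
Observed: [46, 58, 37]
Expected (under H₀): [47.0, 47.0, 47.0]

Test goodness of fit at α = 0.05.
Chi-square goodness of fit test:
H₀: observed counts match expected distribution
H₁: observed counts differ from expected distribution
df = k - 1 = 2
χ² = Σ(O - E)²/E
   = (46 - 47.0)²/47.0 + (58 - 47.0)²/47.0 + (37 - 47.0)²/47.0
   = 0.021 + 2.574 + 2.128
   = 4.72
p-value = 0.0943

Since p-value > α = 0.05, we fail to reject H₀.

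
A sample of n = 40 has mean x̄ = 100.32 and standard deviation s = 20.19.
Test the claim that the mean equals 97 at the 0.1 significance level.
One-sample t-test:
H₀: μ = 97
H₁: μ ≠ 97
df = n - 1 = 39
t = (x̄ - μ₀) / (s/√n) = (100.32 - 97) / (20.19/√40) = 1.040
p-value = 0.3047

Since p-value > α = 0.1, we fail to reject H₀.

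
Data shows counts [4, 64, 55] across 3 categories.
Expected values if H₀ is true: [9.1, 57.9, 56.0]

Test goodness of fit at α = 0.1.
Chi-square goodness of fit test:
H₀: observed counts match expected distribution
H₁: observed counts differ from expected distribution
df = k - 1 = 2
χ² = Σ(O - E)²/E
   = (4 - 9.1)²/9.1 + (64 - 57.9)²/57.9 + (55 - 56.0)²/56.0
   = 2.858 + 0.643 + 0.018
   = 3.52
p-value = 0.1722

Since p-value > α = 0.1, we fail to reject H₀.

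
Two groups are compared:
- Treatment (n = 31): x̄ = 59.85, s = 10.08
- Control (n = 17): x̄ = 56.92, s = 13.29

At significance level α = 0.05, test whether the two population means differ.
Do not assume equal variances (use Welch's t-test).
Welch's two-sample t-test:
H₀: μ₁ = μ₂
H₁: μ₁ ≠ μ₂
s₁²/n₁ = 10.08²/31 = 3.2776,  s₂²/n₂ = 13.29²/17 = 10.3897
SE = √(s₁²/n₁ + s₂²/n₂) = √(3.2776 + 10.3897) = 3.6969
df (Welch-Satterthwaite) = (s₁²/n₁ + s₂²/n₂)² / [(s₁²/n₁)²/(n₁-1) + (s₂²/n₂)²/(n₂-1)] ≈ 26.29
t = (x̄₁ - x̄₂) / SE = (59.85 - 56.92) / 3.6969 = 2.93 / 3.6969 = 0.793
p-value = 0.4351

Since p-value > α = 0.05, we fail to reject H₀.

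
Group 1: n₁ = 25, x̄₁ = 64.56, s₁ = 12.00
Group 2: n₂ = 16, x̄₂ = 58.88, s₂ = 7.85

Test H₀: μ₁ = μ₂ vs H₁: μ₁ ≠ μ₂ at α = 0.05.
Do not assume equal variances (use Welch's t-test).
Welch's two-sample t-test:
H₀: μ₁ = μ₂
H₁: μ₁ ≠ μ₂
s₁²/n₁ = 12.00²/25 = 5.7600,  s₂²/n₂ = 7.85²/16 = 3.8514
SE = √(s₁²/n₁ + s₂²/n₂) = √(5.7600 + 3.8514) = 3.1002
df (Welch-Satterthwaite) = (s₁²/n₁ + s₂²/n₂)² / [(s₁²/n₁)²/(n₁-1) + (s₂²/n₂)²/(n₂-1)] ≈ 38.96
t = (x̄₁ - x̄₂) / SE = (64.56 - 58.88) / 3.1002 = 5.68 / 3.1002 = 1.832
p-value = 0.0746

Since p-value > α = 0.05, we fail to reject H₀.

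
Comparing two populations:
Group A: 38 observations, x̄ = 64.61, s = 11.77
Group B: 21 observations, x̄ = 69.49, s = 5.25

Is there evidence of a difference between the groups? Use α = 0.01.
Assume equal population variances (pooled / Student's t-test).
Student's two-sample t-test (equal variances):
H₀: μ₁ = μ₂
H₁: μ₁ ≠ μ₂
df = n₁ + n₂ - 2 = 57
Pooled variance s_p² = [(n₁-1)s₁² + (n₂-1)s₂²] / (n₁ + n₂ - 2) = [(37)(11.77²) + (20)(5.25²)] / 57 = 99.5959
SE = √(s_p²(1/n₁ + 1/n₂)) = √(99.5959 × (1/38 + 1/21)) = 2.7136
t = (x̄₁ - x̄₂) / SE = (64.61 - 69.49) / 2.7136 = -4.88 / 2.7136 = -1.798
p-value = 0.0774

Since p-value > α = 0.01, we fail to reject H₀.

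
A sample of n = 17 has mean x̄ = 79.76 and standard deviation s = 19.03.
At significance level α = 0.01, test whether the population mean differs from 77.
One-sample t-test:
H₀: μ = 77
H₁: μ ≠ 77
df = n - 1 = 16
t = (x̄ - μ₀) / (s/√n) = (79.76 - 77) / (19.03/√17) = 0.598
p-value = 0.5582

Since p-value > α = 0.01, we fail to reject H₀.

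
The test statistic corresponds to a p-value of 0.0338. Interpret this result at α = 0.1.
Since p = 0.0338 < α = 0.1, reject H₀.
There is sufficient evidence to reject the null hypothesis; the result is statistically significant at the 0.1 level.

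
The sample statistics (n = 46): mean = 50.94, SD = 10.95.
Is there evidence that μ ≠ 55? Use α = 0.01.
One-sample t-test:
H₀: μ = 55
H₁: μ ≠ 55
df = n - 1 = 45
t = (x̄ - μ₀) / (s/√n) = (50.94 - 55) / (10.95/√46) = -2.515
p-value = 0.0156

Since p-value > α = 0.01, we fail to reject H₀.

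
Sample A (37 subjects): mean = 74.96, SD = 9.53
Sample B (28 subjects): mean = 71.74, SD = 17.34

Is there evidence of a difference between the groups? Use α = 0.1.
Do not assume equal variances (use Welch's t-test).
Welch's two-sample t-test:
H₀: μ₁ = μ₂
H₁: μ₁ ≠ μ₂
s₁²/n₁ = 9.53²/37 = 2.4546,  s₂²/n₂ = 17.34²/28 = 10.7384
SE = √(s₁²/n₁ + s₂²/n₂) = √(2.4546 + 10.7384) = 3.6322
df (Welch-Satterthwaite) = (s₁²/n₁ + s₂²/n₂)² / [(s₁²/n₁)²/(n₁-1) + (s₂²/n₂)²/(n₂-1)] ≈ 39.22
t = (x̄₁ - x̄₂) / SE = (74.96 - 71.74) / 3.6322 = 3.22 / 3.6322 = 0.887
p-value = 0.3807

Since p-value > α = 0.1, we fail to reject H₀.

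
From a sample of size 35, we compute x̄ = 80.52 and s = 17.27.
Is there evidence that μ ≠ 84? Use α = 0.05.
One-sample t-test:
H₀: μ = 84
H₁: μ ≠ 84
df = n - 1 = 34
t = (x̄ - μ₀) / (s/√n) = (80.52 - 84) / (17.27/√35) = -1.192
p-value = 0.2415

Since p-value > α = 0.05, we fail to reject H₀.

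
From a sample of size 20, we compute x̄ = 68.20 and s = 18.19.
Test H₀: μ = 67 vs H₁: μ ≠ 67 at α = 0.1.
One-sample t-test:
H₀: μ = 67
H₁: μ ≠ 67
df = n - 1 = 19
t = (x̄ - μ₀) / (s/√n) = (68.20 - 67) / (18.19/√20) = 0.295
p-value = 0.7712

Since p-value > α = 0.1, we fail to reject H₀.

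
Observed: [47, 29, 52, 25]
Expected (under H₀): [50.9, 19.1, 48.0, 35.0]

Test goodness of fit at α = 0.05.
Chi-square goodness of fit test:
H₀: observed counts match expected distribution
H₁: observed counts differ from expected distribution
df = k - 1 = 3
χ² = Σ(O - E)²/E
   = (47 - 50.9)²/50.9 + (29 - 19.1)²/19.1 + (52 - 48.0)²/48.0 + (25 - 35.0)²/35.0
   = 0.299 + 5.131 + 0.333 + 2.857
   = 8.62
p-value = 0.0348

Since p-value < α = 0.05, we reject H₀.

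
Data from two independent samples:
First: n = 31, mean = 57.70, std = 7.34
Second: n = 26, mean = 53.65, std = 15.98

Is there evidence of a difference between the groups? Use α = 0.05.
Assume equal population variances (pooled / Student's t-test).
Student's two-sample t-test (equal variances):
H₀: μ₁ = μ₂
H₁: μ₁ ≠ μ₂
df = n₁ + n₂ - 2 = 55
Pooled variance s_p² = [(n₁-1)s₁² + (n₂-1)s₂²] / (n₁ + n₂ - 2) = [(30)(7.34²) + (25)(15.98²)] / 55 = 145.4596
SE = √(s_p²(1/n₁ + 1/n₂)) = √(145.4596 × (1/31 + 1/26)) = 3.2073
t = (x̄₁ - x̄₂) / SE = (57.70 - 53.65) / 3.2073 = 4.05 / 3.2073 = 1.263
p-value = 0.2120

Since p-value > α = 0.05, we fail to reject H₀.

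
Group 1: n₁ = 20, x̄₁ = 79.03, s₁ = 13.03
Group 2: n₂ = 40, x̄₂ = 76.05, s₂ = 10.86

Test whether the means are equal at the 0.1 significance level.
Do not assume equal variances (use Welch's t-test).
Welch's two-sample t-test:
H₀: μ₁ = μ₂
H₁: μ₁ ≠ μ₂
s₁²/n₁ = 13.03²/20 = 8.4890,  s₂²/n₂ = 10.86²/40 = 2.9485
SE = √(s₁²/n₁ + s₂²/n₂) = √(8.4890 + 2.9485) = 3.3819
df (Welch-Satterthwaite) = (s₁²/n₁ + s₂²/n₂)² / [(s₁²/n₁)²/(n₁-1) + (s₂²/n₂)²/(n₂-1)] ≈ 32.58
t = (x̄₁ - x̄₂) / SE = (79.03 - 76.05) / 3.3819 = 2.98 / 3.3819 = 0.881
p-value = 0.3847

Since p-value > α = 0.1, we fail to reject H₀.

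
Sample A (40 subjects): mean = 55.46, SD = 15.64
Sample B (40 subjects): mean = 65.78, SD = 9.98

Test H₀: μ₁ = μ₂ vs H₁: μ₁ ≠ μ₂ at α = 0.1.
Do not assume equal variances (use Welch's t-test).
Welch's two-sample t-test:
H₀: μ₁ = μ₂
H₁: μ₁ ≠ μ₂
s₁²/n₁ = 15.64²/40 = 6.1152,  s₂²/n₂ = 9.98²/40 = 2.4900
SE = √(s₁²/n₁ + s₂²/n₂) = √(6.1152 + 2.4900) = 2.9335
df (Welch-Satterthwaite) = (s₁²/n₁ + s₂²/n₂)² / [(s₁²/n₁)²/(n₁-1) + (s₂²/n₂)²/(n₂-1)] ≈ 66.24
t = (x̄₁ - x̄₂) / SE = (55.46 - 65.78) / 2.9335 = -10.32 / 2.9335 = -3.518
p-value = 0.0008

Since p-value < α = 0.1, we reject H₀.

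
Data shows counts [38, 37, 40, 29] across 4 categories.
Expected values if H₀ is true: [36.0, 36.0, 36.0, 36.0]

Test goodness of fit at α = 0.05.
Chi-square goodness of fit test:
H₀: observed counts match expected distribution
H₁: observed counts differ from expected distribution
df = k - 1 = 3
χ² = Σ(O - E)²/E
   = (38 - 36.0)²/36.0 + (37 - 36.0)²/36.0 + (40 - 36.0)²/36.0 + (29 - 36.0)²/36.0
   = 0.111 + 0.028 + 0.444 + 1.361
   = 1.94
p-value = 0.5840

Since p-value > α = 0.05, we fail to reject H₀.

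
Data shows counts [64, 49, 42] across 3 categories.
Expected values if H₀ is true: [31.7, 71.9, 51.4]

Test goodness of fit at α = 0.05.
Chi-square goodness of fit test:
H₀: observed counts match expected distribution
H₁: observed counts differ from expected distribution
df = k - 1 = 2
χ² = Σ(O - E)²/E
   = (64 - 31.7)²/31.7 + (49 - 71.9)²/71.9 + (42 - 51.4)²/51.4
   = 32.911 + 7.294 + 1.719
   = 41.92
p-value < 0.0001

Since p-value < α = 0.05, we reject H₀.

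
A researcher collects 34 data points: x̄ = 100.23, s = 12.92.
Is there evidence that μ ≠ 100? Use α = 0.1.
One-sample t-test:
H₀: μ = 100
H₁: μ ≠ 100
df = n - 1 = 33
t = (x̄ - μ₀) / (s/√n) = (100.23 - 100) / (12.92/√34) = 0.104
p-value = 0.9180

Since p-value > α = 0.1, we fail to reject H₀.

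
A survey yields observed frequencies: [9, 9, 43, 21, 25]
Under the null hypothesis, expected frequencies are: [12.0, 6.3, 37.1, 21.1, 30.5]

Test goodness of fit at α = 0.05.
Chi-square goodness of fit test:
H₀: observed counts match expected distribution
H₁: observed counts differ from expected distribution
df = k - 1 = 4
χ² = Σ(O - E)²/E
   = (9 - 12.0)²/12.0 + (9 - 6.3)²/6.3 + (43 - 37.1)²/37.1 + (21 - 21.1)²/21.1 + (25 - 30.5)²/30.5
   = 0.750 + 1.157 + 0.938 + 0.000 + 0.992
   = 3.84
p-value = 0.4284

Since p-value > α = 0.05, we fail to reject H₀.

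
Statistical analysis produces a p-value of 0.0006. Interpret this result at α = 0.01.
Since p = 0.0006 < α = 0.01, reject H₀.
There is sufficient evidence to reject the null hypothesis; the result is statistically significant at the 0.01 level.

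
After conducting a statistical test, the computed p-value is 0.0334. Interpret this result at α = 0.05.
Since p = 0.0334 < α = 0.05, reject H₀.
There is sufficient evidence to reject the null hypothesis; the result is statistically significant at the 0.05 level.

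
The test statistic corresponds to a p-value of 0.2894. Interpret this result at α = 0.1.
Since p = 0.2894 > α = 0.1, fail to reject H₀.
There is insufficient evidence to reject the null hypothesis; the result is not statistically significant at the 0.1 level.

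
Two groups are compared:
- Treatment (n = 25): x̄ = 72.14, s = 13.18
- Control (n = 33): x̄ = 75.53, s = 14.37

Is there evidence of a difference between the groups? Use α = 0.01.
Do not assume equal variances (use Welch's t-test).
Welch's two-sample t-test:
H₀: μ₁ = μ₂
H₁: μ₁ ≠ μ₂
s₁²/n₁ = 13.18²/25 = 6.9485,  s₂²/n₂ = 14.37²/33 = 6.2575
SE = √(s₁²/n₁ + s₂²/n₂) = √(6.9485 + 6.2575) = 3.6340
df (Welch-Satterthwaite) = (s₁²/n₁ + s₂²/n₂)² / [(s₁²/n₁)²/(n₁-1) + (s₂²/n₂)²/(n₂-1)] ≈ 53.90
t = (x̄₁ - x̄₂) / SE = (72.14 - 75.53) / 3.6340 = -3.39 / 3.6340 = -0.933
p-value = 0.3551

Since p-value > α = 0.01, we fail to reject H₀.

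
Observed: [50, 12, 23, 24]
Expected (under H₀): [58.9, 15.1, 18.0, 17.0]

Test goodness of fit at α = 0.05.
Chi-square goodness of fit test:
H₀: observed counts match expected distribution
H₁: observed counts differ from expected distribution
df = k - 1 = 3
χ² = Σ(O - E)²/E
   = (50 - 58.9)²/58.9 + (12 - 15.1)²/15.1 + (23 - 18.0)²/18.0 + (24 - 17.0)²/17.0
   = 1.345 + 0.636 + 1.389 + 2.882
   = 6.25
p-value = 0.1000

Since p-value > α = 0.05, we fail to reject H₀.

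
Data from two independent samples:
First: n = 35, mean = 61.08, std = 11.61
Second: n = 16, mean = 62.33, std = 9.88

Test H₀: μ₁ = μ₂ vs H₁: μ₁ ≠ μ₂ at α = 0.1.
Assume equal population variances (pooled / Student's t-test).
Student's two-sample t-test (equal variances):
H₀: μ₁ = μ₂
H₁: μ₁ ≠ μ₂
df = n₁ + n₂ - 2 = 49
Pooled variance s_p² = [(n₁-1)s₁² + (n₂-1)s₂²] / (n₁ + n₂ - 2) = [(34)(11.61²) + (15)(9.88²)] / 49 = 123.4112
SE = √(s_p²(1/n₁ + 1/n₂)) = √(123.4112 × (1/35 + 1/16)) = 3.3525
t = (x̄₁ - x̄₂) / SE = (61.08 - 62.33) / 3.3525 = -1.25 / 3.3525 = -0.373
p-value = 0.7109

Since p-value > α = 0.1, we fail to reject H₀.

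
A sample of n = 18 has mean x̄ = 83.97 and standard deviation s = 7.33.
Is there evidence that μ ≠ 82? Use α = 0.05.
One-sample t-test:
H₀: μ = 82
H₁: μ ≠ 82
df = n - 1 = 17
t = (x̄ - μ₀) / (s/√n) = (83.97 - 82) / (7.33/√18) = 1.140
p-value = 0.2700

Since p-value > α = 0.05, we fail to reject H₀.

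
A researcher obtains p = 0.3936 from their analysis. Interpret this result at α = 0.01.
Since p = 0.3936 > α = 0.01, fail to reject H₀.
There is insufficient evidence to reject the null hypothesis; the result is not statistically significant at the 0.01 level.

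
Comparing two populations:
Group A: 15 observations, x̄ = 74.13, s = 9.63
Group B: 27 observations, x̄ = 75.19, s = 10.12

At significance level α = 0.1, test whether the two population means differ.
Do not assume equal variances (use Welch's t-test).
Welch's two-sample t-test:
H₀: μ₁ = μ₂
H₁: μ₁ ≠ μ₂
s₁²/n₁ = 9.63²/15 = 6.1825,  s₂²/n₂ = 10.12²/27 = 3.7931
SE = √(s₁²/n₁ + s₂²/n₂) = √(6.1825 + 3.7931) = 3.1584
df (Welch-Satterthwaite) = (s₁²/n₁ + s₂²/n₂)² / [(s₁²/n₁)²/(n₁-1) + (s₂²/n₂)²/(n₂-1)] ≈ 30.31
t = (x̄₁ - x̄₂) / SE = (74.13 - 75.19) / 3.1584 = -1.06 / 3.1584 = -0.336
p-value = 0.7395

Since p-value > α = 0.1, we fail to reject H₀.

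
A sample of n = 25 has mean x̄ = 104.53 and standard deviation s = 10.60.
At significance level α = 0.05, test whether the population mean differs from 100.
One-sample t-test:
H₀: μ = 100
H₁: μ ≠ 100
df = n - 1 = 24
t = (x̄ - μ₀) / (s/√n) = (104.53 - 100) / (10.60/√25) = 2.137
p-value = 0.0430

Since p-value < α = 0.05, we reject H₀.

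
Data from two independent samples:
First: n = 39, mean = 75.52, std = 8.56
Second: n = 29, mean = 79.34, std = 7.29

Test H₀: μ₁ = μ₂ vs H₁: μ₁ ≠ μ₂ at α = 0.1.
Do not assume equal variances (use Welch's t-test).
Welch's two-sample t-test:
H₀: μ₁ = μ₂
H₁: μ₁ ≠ μ₂
s₁²/n₁ = 8.56²/39 = 1.8788,  s₂²/n₂ = 7.29²/29 = 1.8326
SE = √(s₁²/n₁ + s₂²/n₂) = √(1.8788 + 1.8326) = 1.9265
df (Welch-Satterthwaite) = (s₁²/n₁ + s₂²/n₂)² / [(s₁²/n₁)²/(n₁-1) + (s₂²/n₂)²/(n₂-1)] ≈ 64.72
t = (x̄₁ - x̄₂) / SE = (75.52 - 79.34) / 1.9265 = -3.82 / 1.9265 = -1.983
p-value = 0.0516

Since p-value < α = 0.1, we reject H₀.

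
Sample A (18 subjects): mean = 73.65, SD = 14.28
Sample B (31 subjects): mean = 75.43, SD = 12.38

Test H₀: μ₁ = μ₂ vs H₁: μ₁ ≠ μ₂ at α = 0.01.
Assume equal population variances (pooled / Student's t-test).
Student's two-sample t-test (equal variances):
H₀: μ₁ = μ₂
H₁: μ₁ ≠ μ₂
df = n₁ + n₂ - 2 = 47
Pooled variance s_p² = [(n₁-1)s₁² + (n₂-1)s₂²] / (n₁ + n₂ - 2) = [(17)(14.28²) + (30)(12.38²)] / 47 = 171.5861
SE = √(s_p²(1/n₁ + 1/n₂)) = √(171.5861 × (1/18 + 1/31)) = 3.8817
t = (x̄₁ - x̄₂) / SE = (73.65 - 75.43) / 3.8817 = -1.78 / 3.8817 = -0.459
p-value = 0.6487

Since p-value > α = 0.01, we fail to reject H₀.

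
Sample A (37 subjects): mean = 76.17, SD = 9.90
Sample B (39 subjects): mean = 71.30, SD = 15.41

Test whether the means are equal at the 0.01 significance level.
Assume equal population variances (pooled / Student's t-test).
Student's two-sample t-test (equal variances):
H₀: μ₁ = μ₂
H₁: μ₁ ≠ μ₂
df = n₁ + n₂ - 2 = 74
Pooled variance s_p² = [(n₁-1)s₁² + (n₂-1)s₂²] / (n₁ + n₂ - 2) = [(36)(9.90²) + (38)(15.41²)] / 74 = 169.6236
SE = √(s_p²(1/n₁ + 1/n₂)) = √(169.6236 × (1/37 + 1/39)) = 2.9889
t = (x̄₁ - x̄₂) / SE = (76.17 - 71.30) / 2.9889 = 4.87 / 2.9889 = 1.629
p-value = 0.1075

Since p-value > α = 0.01, we fail to reject H₀.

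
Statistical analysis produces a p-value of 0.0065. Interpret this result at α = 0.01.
Since p = 0.0065 < α = 0.01, reject H₀.
There is sufficient evidence to reject the null hypothesis; the result is statistically significant at the 0.01 level.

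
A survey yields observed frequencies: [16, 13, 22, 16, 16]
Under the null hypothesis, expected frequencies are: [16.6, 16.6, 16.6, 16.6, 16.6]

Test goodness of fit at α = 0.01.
Chi-square goodness of fit test:
H₀: observed counts match expected distribution
H₁: observed counts differ from expected distribution
df = k - 1 = 4
χ² = Σ(O - E)²/E
   = (16 - 16.6)²/16.6 + (13 - 16.6)²/16.6 + (22 - 16.6)²/16.6 + (16 - 16.6)²/16.6 + (16 - 16.6)²/16.6
   = 0.022 + 0.781 + 1.757 + 0.022 + 0.022
   = 2.60
p-value = 0.6264

Since p-value > α = 0.01, we fail to reject H₀.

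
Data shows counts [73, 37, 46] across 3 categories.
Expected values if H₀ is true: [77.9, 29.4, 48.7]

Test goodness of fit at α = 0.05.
Chi-square goodness of fit test:
H₀: observed counts match expected distribution
H₁: observed counts differ from expected distribution
df = k - 1 = 2
χ² = Σ(O - E)²/E
   = (73 - 77.9)²/77.9 + (37 - 29.4)²/29.4 + (46 - 48.7)²/48.7
   = 0.308 + 1.965 + 0.150
   = 2.42
p-value = 0.2978

Since p-value > α = 0.05, we fail to reject H₀.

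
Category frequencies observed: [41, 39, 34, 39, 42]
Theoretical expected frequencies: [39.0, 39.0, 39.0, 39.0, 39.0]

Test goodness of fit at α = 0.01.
Chi-square goodness of fit test:
H₀: observed counts match expected distribution
H₁: observed counts differ from expected distribution
df = k - 1 = 4
χ² = Σ(O - E)²/E
   = (41 - 39.0)²/39.0 + (39 - 39.0)²/39.0 + (34 - 39.0)²/39.0 + (39 - 39.0)²/39.0 + (42 - 39.0)²/39.0
   = 0.103 + 0.000 + 0.641 + 0.000 + 0.231
   = 0.97
p-value = 0.9137

Since p-value > α = 0.01, we fail to reject H₀.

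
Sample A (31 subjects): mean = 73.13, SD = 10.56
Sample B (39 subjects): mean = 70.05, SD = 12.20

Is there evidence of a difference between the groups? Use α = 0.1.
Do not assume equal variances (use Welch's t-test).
Welch's two-sample t-test:
H₀: μ₁ = μ₂
H₁: μ₁ ≠ μ₂
s₁²/n₁ = 10.56²/31 = 3.5972,  s₂²/n₂ = 12.20²/39 = 3.8164
SE = √(s₁²/n₁ + s₂²/n₂) = √(3.5972 + 3.8164) = 2.7228
df (Welch-Satterthwaite) = (s₁²/n₁ + s₂²/n₂)² / [(s₁²/n₁)²/(n₁-1) + (s₂²/n₂)²/(n₂-1)] ≈ 67.47
t = (x̄₁ - x̄₂) / SE = (73.13 - 70.05) / 2.7228 = 3.08 / 2.7228 = 1.131
p-value = 0.2620

Since p-value > α = 0.1, we fail to reject H₀.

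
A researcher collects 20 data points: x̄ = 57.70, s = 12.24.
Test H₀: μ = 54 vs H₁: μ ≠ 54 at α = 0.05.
One-sample t-test:
H₀: μ = 54
H₁: μ ≠ 54
df = n - 1 = 19
t = (x̄ - μ₀) / (s/√n) = (57.70 - 54) / (12.24/√20) = 1.352
p-value = 0.1923

Since p-value > α = 0.05, we fail to reject H₀.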